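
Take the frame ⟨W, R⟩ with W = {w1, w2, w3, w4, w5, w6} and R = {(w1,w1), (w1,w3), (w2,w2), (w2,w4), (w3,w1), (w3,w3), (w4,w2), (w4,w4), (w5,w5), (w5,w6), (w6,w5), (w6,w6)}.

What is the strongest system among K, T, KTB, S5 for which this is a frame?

Reflexive (axiom T): yes — every world is R-related to itself.
Symmetric (axiom B): yes — every pair in R has its reverse in R.
Euclidean (axiom 5): yes — any two successors of a common world are R-related.
So F validates K, T, KTB, S5. The strongest is S5.

S5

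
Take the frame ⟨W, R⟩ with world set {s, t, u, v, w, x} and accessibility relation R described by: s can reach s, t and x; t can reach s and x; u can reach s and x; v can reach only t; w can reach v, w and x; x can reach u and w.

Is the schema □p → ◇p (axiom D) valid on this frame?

Yes

By correspondence theory, D is valid on a frame iff R is serial.
Serial: yes — every world has a successor (e.g. s R s).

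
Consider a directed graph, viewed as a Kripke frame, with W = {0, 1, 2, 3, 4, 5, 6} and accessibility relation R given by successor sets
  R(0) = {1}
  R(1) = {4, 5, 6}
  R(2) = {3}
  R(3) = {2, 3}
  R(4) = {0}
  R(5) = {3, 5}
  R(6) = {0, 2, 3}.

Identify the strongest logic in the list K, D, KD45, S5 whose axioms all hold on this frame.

Serial (axiom D): yes — every world has a successor (e.g. 0 R 1).
Euclidean (axiom 5): no — 1 R 4 and 1 R 5, but not 4 R 5.
Transitive (axiom 4): no — 0 R 1 and 1 R 4, but not 0 R 4.
Reflexive (axiom T): no — 0 is not related to itself.
So F validates K, D; KD45 would additionally require R to be Euclidean and transitive. The strongest is D.

D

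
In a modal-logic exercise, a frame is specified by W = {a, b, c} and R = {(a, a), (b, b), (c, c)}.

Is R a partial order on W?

Yes

Reflexive: yes — every world is R-related to itself.
Transitive: yes — every two-step R-path is closed by a direct edge.
Antisymmetric: yes — no distinct pair is related both ways.
So R is a partial order.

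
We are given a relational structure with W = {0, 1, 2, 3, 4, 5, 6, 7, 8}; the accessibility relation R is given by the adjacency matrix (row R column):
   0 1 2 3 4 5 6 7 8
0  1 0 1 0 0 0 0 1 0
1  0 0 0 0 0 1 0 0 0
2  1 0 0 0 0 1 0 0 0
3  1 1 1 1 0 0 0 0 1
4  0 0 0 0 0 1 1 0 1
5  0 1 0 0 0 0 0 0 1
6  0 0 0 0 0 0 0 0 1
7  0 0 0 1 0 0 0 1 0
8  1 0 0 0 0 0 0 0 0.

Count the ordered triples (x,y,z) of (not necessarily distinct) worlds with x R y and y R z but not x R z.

Enumerating: (0,2,5), (0,7,3), (1,5,1), (1,5,8), (2,0,2), (2,0,7), (2,5,1), (2,5,8), (3,0,7), (3,1,5), (3,2,5), (4,5,1), … and 10 more.
Total: 22.

22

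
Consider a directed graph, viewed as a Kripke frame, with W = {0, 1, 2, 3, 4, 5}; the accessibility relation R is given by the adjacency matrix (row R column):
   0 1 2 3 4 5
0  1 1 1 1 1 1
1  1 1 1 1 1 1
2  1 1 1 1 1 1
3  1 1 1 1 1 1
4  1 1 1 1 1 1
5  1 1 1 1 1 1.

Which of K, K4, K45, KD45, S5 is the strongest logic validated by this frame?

S5

Transitive (axiom 4): yes — every two-step R-path is closed by a direct edge.
Euclidean (axiom 5): yes — any two successors of a common world are R-related.
Serial (axiom D): yes — every world has a successor (e.g. 0 R 0).
Reflexive (axiom T): yes — every world is R-related to itself.
So F validates K, K4, K45, KD45, S5. The strongest is S5.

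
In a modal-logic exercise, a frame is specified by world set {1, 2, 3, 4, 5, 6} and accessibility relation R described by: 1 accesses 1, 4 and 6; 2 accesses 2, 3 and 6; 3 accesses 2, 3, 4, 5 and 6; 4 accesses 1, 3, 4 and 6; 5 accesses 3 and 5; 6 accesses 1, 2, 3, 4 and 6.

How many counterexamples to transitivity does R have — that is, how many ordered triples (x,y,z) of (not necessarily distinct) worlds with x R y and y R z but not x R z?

Enumerating: (1,4,3), (1,6,2), (1,6,3), (2,3,4), (2,3,5), (2,6,1), (2,6,4), (3,4,1), (3,6,1), (4,3,2), (4,3,5), (4,6,2), (5,3,2), (5,3,4), (5,3,6), (6,3,5).

16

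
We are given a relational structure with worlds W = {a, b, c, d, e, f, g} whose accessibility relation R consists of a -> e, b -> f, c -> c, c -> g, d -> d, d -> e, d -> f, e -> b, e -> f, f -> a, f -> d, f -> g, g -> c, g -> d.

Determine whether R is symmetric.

Symmetric: no — a R e but not e R a.

No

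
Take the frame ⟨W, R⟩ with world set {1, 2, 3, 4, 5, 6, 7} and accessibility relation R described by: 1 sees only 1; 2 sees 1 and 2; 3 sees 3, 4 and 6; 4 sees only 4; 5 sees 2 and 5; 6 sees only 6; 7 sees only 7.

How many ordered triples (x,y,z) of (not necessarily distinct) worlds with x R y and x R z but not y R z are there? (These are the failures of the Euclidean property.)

6

Enumerating: (2,1,2), (3,4,3), (3,4,6), (3,6,3), (3,6,4), (5,2,5).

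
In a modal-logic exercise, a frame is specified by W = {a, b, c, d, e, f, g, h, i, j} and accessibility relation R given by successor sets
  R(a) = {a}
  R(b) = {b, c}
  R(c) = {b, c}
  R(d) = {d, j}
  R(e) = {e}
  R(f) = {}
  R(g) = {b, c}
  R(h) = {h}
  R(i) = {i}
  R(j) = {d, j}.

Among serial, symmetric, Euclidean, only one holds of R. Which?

Euclidean

Serial: no — f has no R-successor.
Symmetric: no — g R b but not b R g.
Euclidean: yes — any two successors of a common world are R-related.
Only Euclidean holds.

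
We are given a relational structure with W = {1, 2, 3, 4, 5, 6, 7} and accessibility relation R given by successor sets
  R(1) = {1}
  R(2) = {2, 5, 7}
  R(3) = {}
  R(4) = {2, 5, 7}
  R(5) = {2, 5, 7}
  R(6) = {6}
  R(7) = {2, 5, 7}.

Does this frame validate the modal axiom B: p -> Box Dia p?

By correspondence theory, B is valid on a frame iff R is symmetric.
Symmetric: no — 4 R 2 but not 2 R 4.

No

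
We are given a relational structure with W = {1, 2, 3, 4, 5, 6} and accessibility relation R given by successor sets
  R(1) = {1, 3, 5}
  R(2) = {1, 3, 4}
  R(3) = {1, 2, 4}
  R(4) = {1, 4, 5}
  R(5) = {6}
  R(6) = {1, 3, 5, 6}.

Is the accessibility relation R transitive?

No

Transitive: no — 1 R 3 and 3 R 2, but not 1 R 2.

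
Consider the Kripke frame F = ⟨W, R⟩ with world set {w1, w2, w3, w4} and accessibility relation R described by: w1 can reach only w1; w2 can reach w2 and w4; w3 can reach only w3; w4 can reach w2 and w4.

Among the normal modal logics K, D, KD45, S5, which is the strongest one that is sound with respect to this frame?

S5

Serial (axiom D): yes — every world has a successor (e.g. w1 R w1).
Euclidean (axiom 5): yes — any two successors of a common world are R-related.
Transitive (axiom 4): yes — every two-step R-path is closed by a direct edge.
Reflexive (axiom T): yes — every world is R-related to itself.
So F validates K, D, KD45, S5. The strongest is S5.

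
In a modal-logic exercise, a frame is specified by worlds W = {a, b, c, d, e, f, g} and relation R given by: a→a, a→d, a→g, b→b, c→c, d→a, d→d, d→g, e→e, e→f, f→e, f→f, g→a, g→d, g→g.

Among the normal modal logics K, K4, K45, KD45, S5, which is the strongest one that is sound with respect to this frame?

Transitive (axiom 4): yes — every two-step R-path is closed by a direct edge.
Euclidean (axiom 5): yes — any two successors of a common world are R-related.
Serial (axiom D): yes — every world has a successor (e.g. a R a).
Reflexive (axiom T): yes — every world is R-related to itself.
So F validates K, K4, K45, KD45, S5. The strongest is S5.

S5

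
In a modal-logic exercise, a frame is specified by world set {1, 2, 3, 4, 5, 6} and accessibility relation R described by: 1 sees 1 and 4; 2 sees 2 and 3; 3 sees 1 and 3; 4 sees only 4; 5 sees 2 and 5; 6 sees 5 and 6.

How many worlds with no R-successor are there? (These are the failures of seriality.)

R is serial; there are no such worlds.

0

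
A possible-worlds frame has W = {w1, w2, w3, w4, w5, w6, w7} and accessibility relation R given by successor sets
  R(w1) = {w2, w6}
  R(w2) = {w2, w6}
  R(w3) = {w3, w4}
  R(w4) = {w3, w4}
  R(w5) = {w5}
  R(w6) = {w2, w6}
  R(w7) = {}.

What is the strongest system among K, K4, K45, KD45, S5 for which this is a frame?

Transitive (axiom 4): yes — every two-step R-path is closed by a direct edge.
Euclidean (axiom 5): yes — any two successors of a common world are R-related.
Serial (axiom D): no — w7 has no R-successor.
Reflexive (axiom T): no — w1 is not related to itself.
So F validates K, K4, K45; KD45 would additionally require R to be serial. The strongest is K45.

K45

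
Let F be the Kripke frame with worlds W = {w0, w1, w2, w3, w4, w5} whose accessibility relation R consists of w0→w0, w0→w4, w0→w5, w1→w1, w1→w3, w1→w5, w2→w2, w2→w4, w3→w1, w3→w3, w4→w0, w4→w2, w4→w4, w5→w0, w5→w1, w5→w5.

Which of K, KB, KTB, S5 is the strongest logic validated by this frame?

KTB

Symmetric (axiom B): yes — every pair in R has its reverse in R.
Reflexive (axiom T): yes — every world is R-related to itself.
Euclidean (axiom 5): no — w0 R w4 and w0 R w5, but not w4 R w5.
So F validates K, KB, KTB; S5 would additionally require R to be Euclidean. The strongest is KTB.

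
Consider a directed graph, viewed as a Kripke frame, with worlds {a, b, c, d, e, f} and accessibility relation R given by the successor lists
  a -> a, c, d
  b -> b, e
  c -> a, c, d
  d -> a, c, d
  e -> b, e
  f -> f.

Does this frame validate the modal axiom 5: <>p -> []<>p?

By correspondence theory, 5 is valid on a frame iff R is Euclidean.
Euclidean: yes — any two successors of a common world are R-related.

Yes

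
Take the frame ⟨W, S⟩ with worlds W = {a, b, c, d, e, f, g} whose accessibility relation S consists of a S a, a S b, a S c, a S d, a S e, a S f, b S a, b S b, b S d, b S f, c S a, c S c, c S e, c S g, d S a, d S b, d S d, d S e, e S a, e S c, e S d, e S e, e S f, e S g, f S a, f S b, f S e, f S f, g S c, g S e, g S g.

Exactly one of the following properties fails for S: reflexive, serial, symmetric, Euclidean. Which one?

Euclidean

Reflexive: yes — every world is S-related to itself.
Serial: yes — every world has a successor (e.g. a S a).
Symmetric: yes — every pair in S has its reverse in S.
Euclidean: no — a S b and a S c, but not b S c.
Only Euclidean fails.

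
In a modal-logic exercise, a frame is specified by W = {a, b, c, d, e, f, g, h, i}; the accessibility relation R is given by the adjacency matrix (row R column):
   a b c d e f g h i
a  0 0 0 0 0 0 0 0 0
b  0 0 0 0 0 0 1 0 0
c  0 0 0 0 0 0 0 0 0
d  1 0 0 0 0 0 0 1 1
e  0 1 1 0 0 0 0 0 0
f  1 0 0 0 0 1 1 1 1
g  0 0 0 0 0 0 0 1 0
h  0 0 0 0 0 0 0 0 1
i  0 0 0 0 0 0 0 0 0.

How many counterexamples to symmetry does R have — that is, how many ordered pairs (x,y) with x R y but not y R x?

Enumerating: (b,g), (d,a), (d,h), (d,i), (e,b), (e,c), (f,a), (f,g), (f,h), (f,i), (g,h), (h,i).

12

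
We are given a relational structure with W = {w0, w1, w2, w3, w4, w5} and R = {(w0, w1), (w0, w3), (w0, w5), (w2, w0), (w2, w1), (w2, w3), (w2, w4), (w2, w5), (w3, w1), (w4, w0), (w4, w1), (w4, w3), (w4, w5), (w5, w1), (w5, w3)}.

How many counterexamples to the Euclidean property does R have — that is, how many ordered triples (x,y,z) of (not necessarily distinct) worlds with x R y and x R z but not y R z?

35

Enumerating: (w0,w1,w1), (w0,w1,w3), (w0,w1,w5), (w0,w3,w3), (w0,w3,w5), (w0,w5,w5), (w2,w0,w0), (w2,w0,w4), (w2,w1,w0), (w2,w1,w1), (w2,w1,w3), (w2,w1,w4), … and 23 more.
Total: 35.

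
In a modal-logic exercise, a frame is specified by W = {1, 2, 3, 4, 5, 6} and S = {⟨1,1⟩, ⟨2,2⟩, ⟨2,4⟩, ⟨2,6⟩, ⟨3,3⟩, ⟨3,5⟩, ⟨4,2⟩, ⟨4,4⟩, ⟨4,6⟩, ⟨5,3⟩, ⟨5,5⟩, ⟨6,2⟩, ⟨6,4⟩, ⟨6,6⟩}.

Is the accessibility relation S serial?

Serial: yes — every world has a successor (e.g. 1 S 1).

Yes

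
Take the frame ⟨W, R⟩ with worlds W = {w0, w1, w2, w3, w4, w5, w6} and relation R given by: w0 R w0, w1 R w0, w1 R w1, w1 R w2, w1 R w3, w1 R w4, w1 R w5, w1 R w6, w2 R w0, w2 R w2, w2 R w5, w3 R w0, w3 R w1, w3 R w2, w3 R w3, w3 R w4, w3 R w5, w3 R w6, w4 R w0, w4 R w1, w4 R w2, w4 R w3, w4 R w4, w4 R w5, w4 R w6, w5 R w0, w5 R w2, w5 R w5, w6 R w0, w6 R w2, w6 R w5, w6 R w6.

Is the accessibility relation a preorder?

Reflexive: yes — every world is R-related to itself.
Transitive: yes — every two-step R-path is closed by a direct edge.
So R is a preorder.

Yes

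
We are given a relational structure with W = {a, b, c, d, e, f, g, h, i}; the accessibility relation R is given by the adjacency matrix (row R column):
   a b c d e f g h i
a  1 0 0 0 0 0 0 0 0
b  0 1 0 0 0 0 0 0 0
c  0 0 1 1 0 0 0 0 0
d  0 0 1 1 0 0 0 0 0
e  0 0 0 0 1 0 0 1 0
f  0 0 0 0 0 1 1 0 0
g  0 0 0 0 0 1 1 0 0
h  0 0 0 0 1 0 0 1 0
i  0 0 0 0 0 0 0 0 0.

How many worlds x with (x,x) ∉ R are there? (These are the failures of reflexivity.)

Enumerating: i.

1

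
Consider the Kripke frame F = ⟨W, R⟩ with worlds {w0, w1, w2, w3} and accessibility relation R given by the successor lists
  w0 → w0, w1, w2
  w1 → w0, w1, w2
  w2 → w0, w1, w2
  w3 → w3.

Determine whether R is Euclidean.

Euclidean: yes — any two successors of a common world are R-related.

Yes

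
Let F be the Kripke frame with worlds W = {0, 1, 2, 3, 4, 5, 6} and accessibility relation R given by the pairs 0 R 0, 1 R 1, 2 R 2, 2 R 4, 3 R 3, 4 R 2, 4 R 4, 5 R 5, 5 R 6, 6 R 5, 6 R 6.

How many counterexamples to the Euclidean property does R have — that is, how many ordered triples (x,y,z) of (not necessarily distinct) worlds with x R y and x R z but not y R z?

R is Euclidean; there are no such tuples.

0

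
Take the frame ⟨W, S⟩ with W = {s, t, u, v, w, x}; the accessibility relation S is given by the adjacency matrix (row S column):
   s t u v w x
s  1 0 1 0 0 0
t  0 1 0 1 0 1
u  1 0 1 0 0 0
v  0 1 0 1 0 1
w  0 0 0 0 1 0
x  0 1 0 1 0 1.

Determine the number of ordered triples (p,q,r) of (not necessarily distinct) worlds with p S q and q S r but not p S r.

0

S is transitive; there are no such tuples.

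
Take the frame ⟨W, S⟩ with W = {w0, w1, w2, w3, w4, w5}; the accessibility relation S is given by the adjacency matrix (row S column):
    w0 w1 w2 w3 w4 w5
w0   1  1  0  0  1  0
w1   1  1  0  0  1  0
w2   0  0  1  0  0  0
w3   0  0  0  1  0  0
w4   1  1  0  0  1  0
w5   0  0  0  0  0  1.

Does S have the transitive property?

Yes

Transitive: yes — every two-step S-path is closed by a direct edge.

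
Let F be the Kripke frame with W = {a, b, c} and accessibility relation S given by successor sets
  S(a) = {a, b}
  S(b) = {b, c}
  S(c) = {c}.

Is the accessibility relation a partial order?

Reflexive: yes — every world is S-related to itself.
Transitive: no — a S b and b S c, but not a S c.
Antisymmetric: yes — no distinct pair is related both ways.
So S is not a partial order.

No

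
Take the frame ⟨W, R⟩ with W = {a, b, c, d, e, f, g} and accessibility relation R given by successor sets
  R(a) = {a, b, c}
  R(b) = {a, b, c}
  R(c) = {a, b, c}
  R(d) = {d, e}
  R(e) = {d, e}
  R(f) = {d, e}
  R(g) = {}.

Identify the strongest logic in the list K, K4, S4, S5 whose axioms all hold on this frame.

Transitive (axiom 4): yes — every two-step R-path is closed by a direct edge.
Reflexive (axiom T): no — f is not related to itself.
Euclidean (axiom 5): yes — any two successors of a common world are R-related.
So F validates K, K4; S4 would additionally require R to be reflexive. The strongest is K4.

K4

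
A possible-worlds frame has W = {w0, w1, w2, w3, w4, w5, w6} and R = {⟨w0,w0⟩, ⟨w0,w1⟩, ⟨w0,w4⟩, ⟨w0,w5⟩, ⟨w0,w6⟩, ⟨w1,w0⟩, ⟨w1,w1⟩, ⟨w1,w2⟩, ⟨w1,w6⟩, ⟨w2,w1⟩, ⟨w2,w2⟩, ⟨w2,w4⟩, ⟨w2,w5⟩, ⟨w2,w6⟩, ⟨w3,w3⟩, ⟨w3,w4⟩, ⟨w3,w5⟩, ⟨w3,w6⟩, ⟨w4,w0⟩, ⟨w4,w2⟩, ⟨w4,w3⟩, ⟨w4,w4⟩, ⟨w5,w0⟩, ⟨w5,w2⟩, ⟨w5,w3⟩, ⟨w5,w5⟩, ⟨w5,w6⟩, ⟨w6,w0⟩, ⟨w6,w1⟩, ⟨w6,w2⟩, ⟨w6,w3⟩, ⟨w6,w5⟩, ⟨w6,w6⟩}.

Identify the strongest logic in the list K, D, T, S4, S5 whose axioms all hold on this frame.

Serial (axiom D): yes — every world has a successor (e.g. w0 R w0).
Reflexive (axiom T): yes — every world is R-related to itself.
Transitive (axiom 4): no — w0 R w1 and w1 R w2, but not w0 R w2.
Euclidean (axiom 5): no — w0 R w1 and w0 R w4, but not w1 R w4.
So F validates K, D, T; S4 would additionally require R to be transitive. The strongest is T.

T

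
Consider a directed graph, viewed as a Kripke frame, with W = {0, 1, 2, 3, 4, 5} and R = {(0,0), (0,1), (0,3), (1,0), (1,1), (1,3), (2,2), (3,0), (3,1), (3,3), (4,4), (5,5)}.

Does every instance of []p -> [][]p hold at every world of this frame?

Yes

Axiom 4 corresponds to the accessibility relation being transitive.
Transitive: yes — every two-step R-path is closed by a direct edge.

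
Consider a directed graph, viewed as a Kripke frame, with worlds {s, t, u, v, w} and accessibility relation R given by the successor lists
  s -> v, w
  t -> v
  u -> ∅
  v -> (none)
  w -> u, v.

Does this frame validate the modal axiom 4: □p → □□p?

No

The schema 4 characterises exactly the transitive frames.
Transitive: no — s R w and w R u, but not s R u.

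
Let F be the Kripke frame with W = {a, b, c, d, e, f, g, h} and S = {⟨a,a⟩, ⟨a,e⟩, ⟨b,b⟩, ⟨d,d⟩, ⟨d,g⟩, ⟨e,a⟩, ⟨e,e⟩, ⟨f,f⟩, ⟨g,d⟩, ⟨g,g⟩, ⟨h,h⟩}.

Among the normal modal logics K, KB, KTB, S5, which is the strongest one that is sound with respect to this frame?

Symmetric (axiom B): yes — every pair in S has its reverse in S.
Reflexive (axiom T): no — c is not related to itself.
Euclidean (axiom 5): yes — any two successors of a common world are S-related.
So F validates K, KB; KTB would additionally require S to be reflexive. The strongest is KB.

KB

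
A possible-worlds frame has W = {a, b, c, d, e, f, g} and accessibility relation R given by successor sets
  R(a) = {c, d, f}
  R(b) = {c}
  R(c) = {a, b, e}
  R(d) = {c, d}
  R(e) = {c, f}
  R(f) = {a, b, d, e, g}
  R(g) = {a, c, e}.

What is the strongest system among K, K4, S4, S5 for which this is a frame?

Transitive (axiom 4): no — a R c and c R b, but not a R b.
Reflexive (axiom T): no — a is not related to itself.
Euclidean (axiom 5): no — a R c and a R d, but not c R d.
So F validates K; K4 would additionally require R to be transitive. The strongest is K.

K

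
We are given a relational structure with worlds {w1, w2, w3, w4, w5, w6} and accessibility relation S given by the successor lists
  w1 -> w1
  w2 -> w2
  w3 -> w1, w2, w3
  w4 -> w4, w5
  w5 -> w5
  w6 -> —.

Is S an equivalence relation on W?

Reflexive: no — w6 is not related to itself.
Symmetric: no — w3 S w1 but not w1 S w3.
Transitive: yes — every two-step S-path is closed by a direct edge.
So S is not an equivalence relation.

No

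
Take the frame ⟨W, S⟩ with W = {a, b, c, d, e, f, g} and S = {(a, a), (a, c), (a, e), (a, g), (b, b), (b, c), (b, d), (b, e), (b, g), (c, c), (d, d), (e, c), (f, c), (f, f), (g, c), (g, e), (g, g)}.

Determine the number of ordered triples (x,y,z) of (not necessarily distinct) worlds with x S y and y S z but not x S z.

S is transitive; there are no such tuples.

0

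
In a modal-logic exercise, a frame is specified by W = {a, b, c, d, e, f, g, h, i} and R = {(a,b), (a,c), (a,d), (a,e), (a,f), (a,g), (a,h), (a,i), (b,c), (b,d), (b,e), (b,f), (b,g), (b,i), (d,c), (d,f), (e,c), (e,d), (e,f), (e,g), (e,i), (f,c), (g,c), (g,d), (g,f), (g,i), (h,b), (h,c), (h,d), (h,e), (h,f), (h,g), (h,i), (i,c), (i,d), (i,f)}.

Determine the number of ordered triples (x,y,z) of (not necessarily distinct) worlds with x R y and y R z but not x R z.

0

R is transitive; there are no such tuples.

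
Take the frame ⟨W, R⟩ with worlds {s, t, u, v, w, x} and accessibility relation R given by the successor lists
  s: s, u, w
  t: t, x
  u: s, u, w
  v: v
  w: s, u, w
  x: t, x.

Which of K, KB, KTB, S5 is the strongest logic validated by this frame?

S5

Symmetric (axiom B): yes — every pair in R has its reverse in R.
Reflexive (axiom T): yes — every world is R-related to itself.
Euclidean (axiom 5): yes — any two successors of a common world are R-related.
So F validates K, KB, KTB, S5. The strongest is S5.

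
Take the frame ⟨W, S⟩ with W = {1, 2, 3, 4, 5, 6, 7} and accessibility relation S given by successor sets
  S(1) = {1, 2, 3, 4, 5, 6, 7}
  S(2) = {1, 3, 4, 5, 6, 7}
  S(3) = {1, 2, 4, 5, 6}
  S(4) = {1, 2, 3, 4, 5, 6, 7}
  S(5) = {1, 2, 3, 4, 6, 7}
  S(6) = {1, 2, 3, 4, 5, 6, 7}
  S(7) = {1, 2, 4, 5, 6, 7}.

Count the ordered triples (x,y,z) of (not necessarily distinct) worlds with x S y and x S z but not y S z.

27

Enumerating: (1,2,2), (1,3,3), (1,3,7), (1,5,5), (1,7,3), (2,3,3), (2,3,7), (2,5,5), (2,7,3), (3,2,2), (3,5,5), (4,2,2), … and 15 more.
Total: 27.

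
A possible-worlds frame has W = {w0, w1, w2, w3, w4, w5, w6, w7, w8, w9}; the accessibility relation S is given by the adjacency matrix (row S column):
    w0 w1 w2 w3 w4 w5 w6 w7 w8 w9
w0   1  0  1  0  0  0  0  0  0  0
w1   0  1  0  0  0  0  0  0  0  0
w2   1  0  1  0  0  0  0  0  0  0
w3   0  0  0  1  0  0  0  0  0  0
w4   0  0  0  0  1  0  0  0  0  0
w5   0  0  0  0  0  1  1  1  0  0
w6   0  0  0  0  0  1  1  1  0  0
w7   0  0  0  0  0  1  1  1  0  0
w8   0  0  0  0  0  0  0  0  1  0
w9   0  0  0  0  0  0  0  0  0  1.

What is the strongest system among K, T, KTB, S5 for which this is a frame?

S5

Reflexive (axiom T): yes — every world is S-related to itself.
Symmetric (axiom B): yes — every pair in S has its reverse in S.
Euclidean (axiom 5): yes — any two successors of a common world are S-related.
So F validates K, T, KTB, S5. The strongest is S5.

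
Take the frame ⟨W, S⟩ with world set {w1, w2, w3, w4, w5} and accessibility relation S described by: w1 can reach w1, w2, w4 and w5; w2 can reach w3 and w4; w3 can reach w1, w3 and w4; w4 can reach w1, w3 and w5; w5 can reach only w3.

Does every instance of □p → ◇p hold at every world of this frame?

Yes

The schema D characterises exactly the serial frames.
Serial: yes — every world has a successor (e.g. w1 S w1).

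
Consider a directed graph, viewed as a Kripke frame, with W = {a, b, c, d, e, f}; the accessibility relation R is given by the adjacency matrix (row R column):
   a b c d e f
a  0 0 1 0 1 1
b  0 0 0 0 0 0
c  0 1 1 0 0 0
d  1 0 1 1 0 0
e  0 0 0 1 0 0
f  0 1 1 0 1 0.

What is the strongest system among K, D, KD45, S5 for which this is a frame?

Serial (axiom D): no — b has no R-successor.
Euclidean (axiom 5): no — a R c and a R e, but not c R e.
Transitive (axiom 4): no — a R c and c R b, but not a R b.
Reflexive (axiom T): no — a is not related to itself.
So F validates K; D would additionally require R to be serial. The strongest is K.

K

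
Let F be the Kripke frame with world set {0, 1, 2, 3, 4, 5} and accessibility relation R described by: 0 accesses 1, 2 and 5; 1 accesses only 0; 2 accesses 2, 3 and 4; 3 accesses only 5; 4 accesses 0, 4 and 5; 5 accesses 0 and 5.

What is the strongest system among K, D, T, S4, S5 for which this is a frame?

Serial (axiom D): yes — every world has a successor (e.g. 0 R 1).
Reflexive (axiom T): no — 0 is not related to itself.
Transitive (axiom 4): no — 0 R 2 and 2 R 3, but not 0 R 3.
Euclidean (axiom 5): no — 0 R 1 and 0 R 2, but not 1 R 2.
So F validates K, D; T would additionally require R to be reflexive. The strongest is D.

D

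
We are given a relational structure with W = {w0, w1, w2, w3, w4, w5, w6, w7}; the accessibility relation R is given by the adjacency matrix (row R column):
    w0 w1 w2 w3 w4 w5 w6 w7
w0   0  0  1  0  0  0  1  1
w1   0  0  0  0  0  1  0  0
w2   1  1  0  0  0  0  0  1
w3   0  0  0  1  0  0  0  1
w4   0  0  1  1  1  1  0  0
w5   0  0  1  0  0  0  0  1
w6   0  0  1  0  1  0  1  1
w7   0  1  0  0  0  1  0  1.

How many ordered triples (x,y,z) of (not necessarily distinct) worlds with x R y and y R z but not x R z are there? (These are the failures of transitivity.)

29

Enumerating: (w0,w2,w0), (w0,w2,w1), (w0,w6,w4), (w0,w7,w1), (w0,w7,w5), (w1,w5,w2), (w1,w5,w7), (w2,w0,w2), (w2,w0,w6), (w2,w1,w5), (w2,w7,w5), (w3,w7,w1), … and 17 more.
Total: 29.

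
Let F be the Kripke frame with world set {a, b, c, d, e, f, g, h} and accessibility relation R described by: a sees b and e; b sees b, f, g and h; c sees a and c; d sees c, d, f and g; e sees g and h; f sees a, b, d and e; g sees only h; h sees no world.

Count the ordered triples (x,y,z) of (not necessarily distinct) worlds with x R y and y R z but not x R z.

Enumerating: (a,b,f), (a,b,g), (a,b,h), (a,e,g), (a,e,h), (b,f,a), (b,f,d), (b,f,e), (c,a,b), (c,a,e), (d,c,a), (d,f,a), … and 11 more.
Total: 23.

23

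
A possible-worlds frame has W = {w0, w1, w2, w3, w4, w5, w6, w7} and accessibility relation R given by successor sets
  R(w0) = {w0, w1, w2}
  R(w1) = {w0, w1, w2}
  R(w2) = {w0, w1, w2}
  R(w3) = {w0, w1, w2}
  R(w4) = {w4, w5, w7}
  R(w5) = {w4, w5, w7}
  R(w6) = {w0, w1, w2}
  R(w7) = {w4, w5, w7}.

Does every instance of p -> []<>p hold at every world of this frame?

Axiom B corresponds to the accessibility relation being symmetric.
Symmetric: no — w3 R w0 but not w0 R w3.

No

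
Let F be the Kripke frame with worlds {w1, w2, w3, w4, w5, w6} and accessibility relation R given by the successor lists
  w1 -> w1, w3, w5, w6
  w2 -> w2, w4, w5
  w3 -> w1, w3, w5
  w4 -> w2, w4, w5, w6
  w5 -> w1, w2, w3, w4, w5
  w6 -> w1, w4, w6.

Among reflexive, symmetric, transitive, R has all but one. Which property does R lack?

transitive

Reflexive: yes — every world is R-related to itself.
Symmetric: yes — every pair in R has its reverse in R.
Transitive: no — w1 R w5 and w5 R w2, but not w1 R w2.
Only transitive fails.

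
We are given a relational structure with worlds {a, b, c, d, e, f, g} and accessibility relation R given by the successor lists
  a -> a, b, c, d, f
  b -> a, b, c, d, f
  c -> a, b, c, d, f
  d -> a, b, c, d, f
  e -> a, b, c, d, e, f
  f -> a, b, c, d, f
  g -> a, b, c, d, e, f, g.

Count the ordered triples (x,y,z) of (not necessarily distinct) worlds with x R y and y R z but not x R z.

0

R is transitive; there are no such tuples.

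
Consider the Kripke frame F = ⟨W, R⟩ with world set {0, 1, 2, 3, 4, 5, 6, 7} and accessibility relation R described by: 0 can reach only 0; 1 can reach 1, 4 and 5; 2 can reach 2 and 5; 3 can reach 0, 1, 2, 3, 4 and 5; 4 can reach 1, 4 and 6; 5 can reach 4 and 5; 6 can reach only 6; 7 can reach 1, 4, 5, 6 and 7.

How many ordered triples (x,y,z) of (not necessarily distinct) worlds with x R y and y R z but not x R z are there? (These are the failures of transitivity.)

6

Enumerating: (1,4,6), (2,5,4), (3,4,6), (4,1,5), (5,4,1), (5,4,6).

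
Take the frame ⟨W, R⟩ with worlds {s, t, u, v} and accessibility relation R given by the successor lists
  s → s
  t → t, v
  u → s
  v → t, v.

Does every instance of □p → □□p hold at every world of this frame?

By correspondence theory, 4 is valid on a frame iff R is transitive.
Transitive: yes — every two-step R-path is closed by a direct edge.

Yes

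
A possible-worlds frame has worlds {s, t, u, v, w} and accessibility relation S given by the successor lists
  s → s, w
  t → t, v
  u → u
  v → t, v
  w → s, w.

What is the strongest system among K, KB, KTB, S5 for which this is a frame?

S5

Symmetric (axiom B): yes — every pair in S has its reverse in S.
Reflexive (axiom T): yes — every world is S-related to itself.
Euclidean (axiom 5): yes — any two successors of a common world are S-related.
So F validates K, KB, KTB, S5. The strongest is S5.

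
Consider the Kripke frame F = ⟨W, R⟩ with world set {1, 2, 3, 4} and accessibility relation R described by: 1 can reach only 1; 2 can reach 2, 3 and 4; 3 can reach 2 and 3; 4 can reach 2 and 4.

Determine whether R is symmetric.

Yes

Symmetric: yes — every pair in R has its reverse in R.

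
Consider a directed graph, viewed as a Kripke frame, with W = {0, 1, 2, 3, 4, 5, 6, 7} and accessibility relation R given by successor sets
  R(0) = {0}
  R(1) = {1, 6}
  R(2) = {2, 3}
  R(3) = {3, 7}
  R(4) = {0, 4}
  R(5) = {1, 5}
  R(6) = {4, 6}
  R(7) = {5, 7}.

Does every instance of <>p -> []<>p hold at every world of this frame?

No

The schema 5 characterises exactly the Euclidean frames.
Euclidean: no — 1 R 6 and 1 R 1, but not 6 R 1.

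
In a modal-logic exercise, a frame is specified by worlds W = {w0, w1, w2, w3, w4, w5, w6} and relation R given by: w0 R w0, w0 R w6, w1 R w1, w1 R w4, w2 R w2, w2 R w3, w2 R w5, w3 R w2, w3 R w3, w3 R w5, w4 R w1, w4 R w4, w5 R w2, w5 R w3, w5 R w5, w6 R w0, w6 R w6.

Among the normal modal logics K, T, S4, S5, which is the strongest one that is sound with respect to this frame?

S5

Reflexive (axiom T): yes — every world is R-related to itself.
Transitive (axiom 4): yes — every two-step R-path is closed by a direct edge.
Euclidean (axiom 5): yes — any two successors of a common world are R-related.
So F validates K, T, S4, S5. The strongest is S5.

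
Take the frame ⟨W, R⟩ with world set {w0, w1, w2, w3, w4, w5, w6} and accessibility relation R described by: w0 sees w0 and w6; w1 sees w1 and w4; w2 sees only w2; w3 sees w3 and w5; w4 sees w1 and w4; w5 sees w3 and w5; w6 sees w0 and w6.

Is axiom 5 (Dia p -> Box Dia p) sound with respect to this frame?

Yes

The schema 5 characterises exactly the Euclidean frames.
Euclidean: yes — any two successors of a common world are R-related.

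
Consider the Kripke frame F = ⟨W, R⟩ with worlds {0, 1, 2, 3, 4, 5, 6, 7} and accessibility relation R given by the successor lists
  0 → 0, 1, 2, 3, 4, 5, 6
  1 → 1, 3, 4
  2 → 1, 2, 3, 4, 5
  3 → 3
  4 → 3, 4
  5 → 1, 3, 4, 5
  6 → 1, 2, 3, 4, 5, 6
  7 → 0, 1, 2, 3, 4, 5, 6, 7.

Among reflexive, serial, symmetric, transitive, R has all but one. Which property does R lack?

symmetric

Reflexive: yes — every world is R-related to itself.
Serial: yes — every world has a successor (e.g. 0 R 0).
Symmetric: no — 0 R 1 but not 1 R 0.
Transitive: yes — every two-step R-path is closed by a direct edge.
Only symmetric fails.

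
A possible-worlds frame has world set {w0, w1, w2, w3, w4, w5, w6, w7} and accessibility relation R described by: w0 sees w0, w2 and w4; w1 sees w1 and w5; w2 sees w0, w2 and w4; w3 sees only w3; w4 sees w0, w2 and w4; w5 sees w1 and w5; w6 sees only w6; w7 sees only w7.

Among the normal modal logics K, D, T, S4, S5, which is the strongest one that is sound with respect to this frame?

Serial (axiom D): yes — every world has a successor (e.g. w0 R w0).
Reflexive (axiom T): yes — every world is R-related to itself.
Transitive (axiom 4): yes — every two-step R-path is closed by a direct edge.
Euclidean (axiom 5): yes — any two successors of a common world are R-related.
So F validates K, D, T, S4, S5. The strongest is S5.

S5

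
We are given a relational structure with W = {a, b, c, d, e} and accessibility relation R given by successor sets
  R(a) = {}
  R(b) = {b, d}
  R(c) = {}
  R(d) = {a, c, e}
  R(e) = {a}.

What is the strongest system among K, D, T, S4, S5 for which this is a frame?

K

Serial (axiom D): no — a has no R-successor.
Reflexive (axiom T): no — a is not related to itself.
Transitive (axiom 4): no — b R d and d R a, but not b R a.
Euclidean (axiom 5): no — d R a and d R c, but not a R c.
So F validates K; D would additionally require R to be serial. The strongest is K.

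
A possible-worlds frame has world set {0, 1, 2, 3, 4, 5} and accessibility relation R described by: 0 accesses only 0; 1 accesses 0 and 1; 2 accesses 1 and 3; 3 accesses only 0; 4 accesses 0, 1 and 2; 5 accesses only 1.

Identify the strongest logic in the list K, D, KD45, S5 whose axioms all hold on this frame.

D

Serial (axiom D): yes — every world has a successor (e.g. 0 R 0).
Euclidean (axiom 5): no — 2 R 1 and 2 R 3, but not 1 R 3.
Transitive (axiom 4): no — 2 R 1 and 1 R 0, but not 2 R 0.
Reflexive (axiom T): no — 2 is not related to itself.
So F validates K, D; KD45 would additionally require R to be Euclidean and transitive. The strongest is D.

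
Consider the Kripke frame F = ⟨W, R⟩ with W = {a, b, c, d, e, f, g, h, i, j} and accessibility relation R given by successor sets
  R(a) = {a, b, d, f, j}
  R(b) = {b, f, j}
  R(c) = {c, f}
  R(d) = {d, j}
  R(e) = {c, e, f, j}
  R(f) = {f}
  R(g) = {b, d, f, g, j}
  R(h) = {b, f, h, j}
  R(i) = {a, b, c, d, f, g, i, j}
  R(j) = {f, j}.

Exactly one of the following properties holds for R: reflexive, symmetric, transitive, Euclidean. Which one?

reflexive

Reflexive: yes — every world is R-related to itself.
Symmetric: no — a R b but not b R a.
Transitive: no — d R j and j R f, but not d R f.
Euclidean: no — a R b and a R d, but not b R d.
Only reflexive holds.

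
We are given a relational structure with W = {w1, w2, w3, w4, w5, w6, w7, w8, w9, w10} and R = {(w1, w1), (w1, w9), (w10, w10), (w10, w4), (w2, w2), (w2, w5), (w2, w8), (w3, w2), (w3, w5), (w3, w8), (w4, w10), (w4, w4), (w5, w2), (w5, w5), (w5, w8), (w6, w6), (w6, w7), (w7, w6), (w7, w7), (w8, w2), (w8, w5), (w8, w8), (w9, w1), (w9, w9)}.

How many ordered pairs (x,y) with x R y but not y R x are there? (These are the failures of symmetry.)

Enumerating: (w3,w2), (w3,w5), (w3,w8).

3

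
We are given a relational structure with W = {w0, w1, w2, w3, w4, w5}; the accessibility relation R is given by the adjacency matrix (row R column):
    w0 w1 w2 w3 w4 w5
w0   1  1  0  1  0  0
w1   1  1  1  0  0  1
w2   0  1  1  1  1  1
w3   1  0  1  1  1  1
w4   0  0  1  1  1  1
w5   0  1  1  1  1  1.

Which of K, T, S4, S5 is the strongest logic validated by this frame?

T

Reflexive (axiom T): yes — every world is R-related to itself.
Transitive (axiom 4): no — w0 R w1 and w1 R w2, but not w0 R w2.
Euclidean (axiom 5): no — w0 R w1 and w0 R w3, but not w1 R w3.
So F validates K, T; S4 would additionally require R to be transitive. The strongest is T.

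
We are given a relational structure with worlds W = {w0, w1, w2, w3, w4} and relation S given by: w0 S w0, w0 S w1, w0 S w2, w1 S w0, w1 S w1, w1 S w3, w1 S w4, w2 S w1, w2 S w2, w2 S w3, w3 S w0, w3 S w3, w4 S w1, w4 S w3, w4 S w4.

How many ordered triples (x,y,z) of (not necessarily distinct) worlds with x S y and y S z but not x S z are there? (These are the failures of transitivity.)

11

Enumerating: (w0,w1,w3), (w0,w1,w4), (w0,w2,w3), (w1,w0,w2), (w2,w1,w0), (w2,w1,w4), (w2,w3,w0), (w3,w0,w1), (w3,w0,w2), (w4,w1,w0), (w4,w3,w0).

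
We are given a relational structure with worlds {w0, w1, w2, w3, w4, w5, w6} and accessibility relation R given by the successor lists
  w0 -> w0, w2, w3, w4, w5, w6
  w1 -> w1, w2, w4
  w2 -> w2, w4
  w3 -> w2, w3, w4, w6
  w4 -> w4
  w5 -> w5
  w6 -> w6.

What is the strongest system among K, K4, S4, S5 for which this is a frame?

S4

Transitive (axiom 4): yes — every two-step R-path is closed by a direct edge.
Reflexive (axiom T): yes — every world is R-related to itself.
Euclidean (axiom 5): no — w0 R w2 and w0 R w3, but not w2 R w3.
So F validates K, K4, S4; S5 would additionally require R to be Euclidean. The strongest is S4.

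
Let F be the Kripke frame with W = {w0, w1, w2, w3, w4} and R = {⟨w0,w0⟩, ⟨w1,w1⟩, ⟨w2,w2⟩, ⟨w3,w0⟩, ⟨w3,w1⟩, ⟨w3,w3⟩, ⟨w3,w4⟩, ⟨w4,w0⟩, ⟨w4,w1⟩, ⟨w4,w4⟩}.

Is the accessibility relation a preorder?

Reflexive: yes — every world is R-related to itself.
Transitive: yes — every two-step R-path is closed by a direct edge.
So R is a preorder.

Yes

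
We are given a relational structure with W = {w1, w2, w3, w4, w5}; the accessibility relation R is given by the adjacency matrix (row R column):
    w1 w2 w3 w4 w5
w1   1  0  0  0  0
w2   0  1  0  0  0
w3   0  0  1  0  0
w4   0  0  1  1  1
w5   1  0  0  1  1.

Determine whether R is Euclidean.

No

Euclidean: no — w4 R w3 and w4 R w5, but not w3 R w5.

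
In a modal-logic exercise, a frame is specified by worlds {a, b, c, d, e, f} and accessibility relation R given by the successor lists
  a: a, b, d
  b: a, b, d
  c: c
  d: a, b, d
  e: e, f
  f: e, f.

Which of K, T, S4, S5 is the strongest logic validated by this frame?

Reflexive (axiom T): yes — every world is R-related to itself.
Transitive (axiom 4): yes — every two-step R-path is closed by a direct edge.
Euclidean (axiom 5): yes — any two successors of a common world are R-related.
So F validates K, T, S4, S5. The strongest is S5.

S5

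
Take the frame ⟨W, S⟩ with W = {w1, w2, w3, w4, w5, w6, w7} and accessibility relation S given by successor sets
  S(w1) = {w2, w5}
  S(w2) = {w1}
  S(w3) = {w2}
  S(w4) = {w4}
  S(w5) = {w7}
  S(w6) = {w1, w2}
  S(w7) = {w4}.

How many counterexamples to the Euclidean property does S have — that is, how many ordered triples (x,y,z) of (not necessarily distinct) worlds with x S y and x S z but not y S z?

9

Enumerating: (w1,w2,w2), (w1,w2,w5), (w1,w5,w2), (w1,w5,w5), (w2,w1,w1), (w3,w2,w2), (w5,w7,w7), (w6,w1,w1), (w6,w2,w2).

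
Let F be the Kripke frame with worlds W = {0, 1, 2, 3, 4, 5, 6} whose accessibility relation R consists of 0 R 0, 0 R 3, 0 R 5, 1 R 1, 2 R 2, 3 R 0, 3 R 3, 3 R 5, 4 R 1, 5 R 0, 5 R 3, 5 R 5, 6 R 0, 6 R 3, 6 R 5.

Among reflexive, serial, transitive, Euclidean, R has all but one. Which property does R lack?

Reflexive: no — 4 is not related to itself.
Serial: yes — every world has a successor (e.g. 0 R 0).
Transitive: yes — every two-step R-path is closed by a direct edge.
Euclidean: yes — any two successors of a common world are R-related.
Only reflexive fails.

reflexive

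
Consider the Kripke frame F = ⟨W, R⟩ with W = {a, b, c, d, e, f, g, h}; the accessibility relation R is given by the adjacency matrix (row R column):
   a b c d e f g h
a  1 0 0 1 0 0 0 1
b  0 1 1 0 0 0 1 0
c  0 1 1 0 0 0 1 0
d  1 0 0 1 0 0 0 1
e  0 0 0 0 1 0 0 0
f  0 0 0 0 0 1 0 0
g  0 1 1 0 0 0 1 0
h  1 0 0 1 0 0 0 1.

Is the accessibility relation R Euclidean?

Euclidean: yes — any two successors of a common world are R-related.

Yes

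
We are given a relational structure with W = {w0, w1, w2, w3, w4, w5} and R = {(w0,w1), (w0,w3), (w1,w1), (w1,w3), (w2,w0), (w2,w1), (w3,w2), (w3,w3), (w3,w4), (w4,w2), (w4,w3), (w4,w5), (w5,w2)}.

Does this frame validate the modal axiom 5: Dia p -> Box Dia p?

By correspondence theory, 5 is valid on a frame iff R is Euclidean.
Euclidean: no — w0 R w3 and w0 R w1, but not w3 R w1.

No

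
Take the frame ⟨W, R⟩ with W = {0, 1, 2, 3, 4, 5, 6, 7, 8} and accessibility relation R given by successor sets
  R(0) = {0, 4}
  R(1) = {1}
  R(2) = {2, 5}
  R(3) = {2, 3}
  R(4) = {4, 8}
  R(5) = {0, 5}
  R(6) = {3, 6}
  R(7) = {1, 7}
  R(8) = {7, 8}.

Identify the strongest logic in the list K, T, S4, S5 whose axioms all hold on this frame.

Reflexive (axiom T): yes — every world is R-related to itself.
Transitive (axiom 4): no — 0 R 4 and 4 R 8, but not 0 R 8.
Euclidean (axiom 5): no — 0 R 4 and 0 R 0, but not 4 R 0.
So F validates K, T; S4 would additionally require R to be transitive. The strongest is T.

T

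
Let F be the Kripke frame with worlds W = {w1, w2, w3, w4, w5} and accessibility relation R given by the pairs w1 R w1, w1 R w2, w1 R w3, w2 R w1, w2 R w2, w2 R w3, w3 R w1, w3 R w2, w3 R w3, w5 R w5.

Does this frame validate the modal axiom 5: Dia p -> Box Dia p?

Axiom 5 corresponds to the accessibility relation being Euclidean.
Euclidean: yes — any two successors of a common world are R-related.

Yes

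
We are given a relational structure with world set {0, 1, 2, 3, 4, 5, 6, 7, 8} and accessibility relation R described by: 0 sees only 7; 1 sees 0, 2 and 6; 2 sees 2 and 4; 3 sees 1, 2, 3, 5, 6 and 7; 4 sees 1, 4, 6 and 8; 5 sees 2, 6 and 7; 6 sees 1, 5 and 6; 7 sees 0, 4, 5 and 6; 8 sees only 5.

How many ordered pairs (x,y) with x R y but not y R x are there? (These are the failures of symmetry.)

15

Enumerating: (1,0), (1,2), (2,4), (3,1), (3,2), (3,5), (3,6), (3,7), (4,1), (4,6), (4,8), (5,2), (7,4), (7,6), (8,5).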